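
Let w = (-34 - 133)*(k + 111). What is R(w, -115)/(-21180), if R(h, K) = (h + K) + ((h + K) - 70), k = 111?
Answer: 6204/1765 ≈ 3.5150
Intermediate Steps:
w = -37074 (w = (-34 - 133)*(111 + 111) = -167*222 = -37074)
R(h, K) = -70 + 2*K + 2*h (R(h, K) = (K + h) + ((K + h) - 70) = (K + h) + (-70 + K + h) = -70 + 2*K + 2*h)
R(w, -115)/(-21180) = (-70 + 2*(-115) + 2*(-37074))/(-21180) = (-70 - 230 - 74148)*(-1/21180) = -74448*(-1/21180) = 6204/1765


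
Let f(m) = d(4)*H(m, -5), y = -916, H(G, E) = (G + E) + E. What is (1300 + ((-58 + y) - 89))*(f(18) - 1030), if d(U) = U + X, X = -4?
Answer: -244110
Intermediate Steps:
H(G, E) = G + 2*E (H(G, E) = (E + G) + E = G + 2*E)
d(U) = -4 + U (d(U) = U - 4 = -4 + U)
f(m) = 0 (f(m) = (-4 + 4)*(m + 2*(-5)) = 0*(m - 10) = 0*(-10 + m) = 0)
(1300 + ((-58 + y) - 89))*(f(18) - 1030) = (1300 + ((-58 - 916) - 89))*(0 - 1030) = (1300 + (-974 - 89))*(-1030) = (1300 - 1063)*(-1030) = 237*(-1030) = -244110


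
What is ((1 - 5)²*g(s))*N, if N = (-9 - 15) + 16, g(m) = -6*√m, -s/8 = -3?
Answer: 1536*√6 ≈ 3762.4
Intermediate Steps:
s = 24 (s = -8*(-3) = 24)
N = -8 (N = -24 + 16 = -8)
((1 - 5)²*g(s))*N = ((1 - 5)²*(-12*√6))*(-8) = ((-4)²*(-12*√6))*(-8) = (16*(-12*√6))*(-8) = -192*√6*(-8) = 1536*√6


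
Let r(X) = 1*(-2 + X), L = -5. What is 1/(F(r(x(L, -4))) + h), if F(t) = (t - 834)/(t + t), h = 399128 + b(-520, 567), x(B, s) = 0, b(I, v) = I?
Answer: 1/398817 ≈ 2.5074e-6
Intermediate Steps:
r(X) = -2 + X
h = 398608 (h = 399128 - 520 = 398608)
F(t) = (-834 + t)/(2*t) (F(t) = (-834 + t)/((2*t)) = (-834 + t)*(1/(2*t)) = (-834 + t)/(2*t))
1/(F(r(x(L, -4))) + h) = 1/((-834 + (-2 + 0))/(2*(-2 + 0)) + 398608) = 1/((½)*(-834 - 2)/(-2) + 398608) = 1/((½)*(-½)*(-836) + 398608) = 1/(209 + 398608) = 1/398817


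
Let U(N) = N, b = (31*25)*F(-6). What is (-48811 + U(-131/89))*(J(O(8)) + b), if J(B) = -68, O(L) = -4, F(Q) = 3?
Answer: -9805107670/89 ≈ -1.1017e+8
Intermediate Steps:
b = 2325 (b = (31*25)*3 = 775*3 = 2325)
(-48811 + U(-131/89))*(J(O(8)) + b) = (-48811 - 131/89)*(-68 + 2325) = (-48811 - 131*1/89)*2257 = (-48811 - 131/89)*2257 = -4344310/89*2257 = -9805107670/89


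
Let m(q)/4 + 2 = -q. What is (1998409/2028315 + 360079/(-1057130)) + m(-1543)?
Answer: 2643637126493017/428838527190 ≈ 6164.6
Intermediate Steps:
m(q) = -8 - 4*q (m(q) = -8 + 4*(-q) = -8 - 4*q)
(1998409/2028315 + 360079/(-1057130)) + m(-1543) = (1998409/2028315 + 360079/(-1057130)) + (-8 - 4*(-1543)) = (1998409*(1/2028315) + 360079*(-1/1057130)) + (-8 + 6172) = (1998409/2028315 - 360079/1057130) + 6164 = 276444893857/428838527190 + 6164 = 2643637126493017/428838527190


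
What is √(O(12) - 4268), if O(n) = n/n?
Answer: I*√4267 ≈ 65.322*I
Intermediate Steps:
O(n) = 1
√(O(12) - 4268) = √(1 - 4268) = √(-4267) = I*√4267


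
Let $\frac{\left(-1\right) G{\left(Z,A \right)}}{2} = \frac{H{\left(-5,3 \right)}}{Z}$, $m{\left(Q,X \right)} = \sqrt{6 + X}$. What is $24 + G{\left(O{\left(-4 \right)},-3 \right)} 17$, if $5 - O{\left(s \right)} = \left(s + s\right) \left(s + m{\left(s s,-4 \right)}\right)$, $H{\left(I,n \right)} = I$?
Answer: $\frac{9834}{601} - \frac{1360 \sqrt{2}}{601} \approx 13.163$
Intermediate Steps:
$O{\left(s \right)} = 5 - 2 s \left(s + \sqrt{2}\right)$ ($O{\left(s \right)} = 5 - \left(s + s\right) \left(s + \sqrt{6 - 4}\right) = 5 - 2 s \left(s + \sqrt{2}\right)$)
$G{\left(Z,A \right)} = \frac{10}{Z}$ ($G{\left(Z,A \right)} = - 2 \left(- \frac{5}{Z}\right) = \frac{10}{Z}$)
$24 + G{\left(O{\left(-4 \right)},-3 \right)} 17 = 24 + \frac{10}{5 - 2 \left(-4\right)^{2} - - 8 \sqrt{2}} \cdot 17 = 24 + \frac{10}{5 - 32 + 8 \sqrt{2}} \cdot 17 = 24 + \frac{10}{-27 + 8 \sqrt{2}} \cdot 17 = 24 + \frac{170}{-27 + 8 \sqrt{2}}$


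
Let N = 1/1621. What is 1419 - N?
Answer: 2300198/1621 ≈ 1419.0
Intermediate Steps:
N = 1/1621 ≈ 0.00061690
1419 - N = 1419 - 1*1/1621 = 1419 - 1/1621 = 2300198/1621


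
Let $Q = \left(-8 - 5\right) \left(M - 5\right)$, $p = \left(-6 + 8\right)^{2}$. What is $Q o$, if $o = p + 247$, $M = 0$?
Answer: $16315$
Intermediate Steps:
$p = 4$ ($p = 2^{2} = 4$)
$o = 251$ ($o = 4 + 247 = 251$)
$Q = 65$ ($Q = \left(-8 - 5\right) \left(0 - 5\right) = \left(-13\right) \left(-5\right) = 65$)
$Q o = 65 \cdot 251 = 16315$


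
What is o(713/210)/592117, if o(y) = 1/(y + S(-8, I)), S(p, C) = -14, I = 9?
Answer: -210/1318644559 ≈ -1.5925e-7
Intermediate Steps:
o(y) = 1/(-14 + y) (o(y) = 1/(y - 14) = 1/(-14 + y))
o(713/210)/592117 = 1/(-14 + 713/210*592117) = (1/592117)/(-14 + 713*(1/210)) = (1/592117)/(-14 + 713/210) = (1/592117)/(-2227/210) = -210/2227*1/592117 = -210/1318644559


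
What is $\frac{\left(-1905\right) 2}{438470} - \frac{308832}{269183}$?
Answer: $- \frac{13643915427}{11802867001} \approx -1.156$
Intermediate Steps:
$\frac{\left(-1905\right) 2}{438470} - \frac{308832}{269183} = \left(-3810\right) \frac{1}{438470} - \frac{308832}{269183} = - \frac{381}{43847} - \frac{308832}{269183} = - \frac{13643915427}{11802867001}$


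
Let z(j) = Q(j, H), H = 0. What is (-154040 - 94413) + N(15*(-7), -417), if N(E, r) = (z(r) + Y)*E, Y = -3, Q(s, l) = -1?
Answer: -248033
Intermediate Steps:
z(j) = -1
N(E, r) = -4*E (N(E, r) = (-1 - 3)*E = -4*E)
(-154040 - 94413) + N(15*(-7), -417) = (-154040 - 94413) - 60*(-7) = -248453 - 4*(-105) = -248453 + 420 = -248033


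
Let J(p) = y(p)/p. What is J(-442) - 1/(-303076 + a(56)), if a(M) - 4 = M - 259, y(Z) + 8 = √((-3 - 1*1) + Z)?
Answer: 1213321/67023775 - I*√446/442 ≈ 0.018103 - 0.04778*I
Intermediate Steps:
y(Z) = -8 + √(-4 + Z) (y(Z) = -8 + √((-3 - 1*1) + Z) = -8 + √((-3 - 1) + Z) = -8 + √(-4 + Z))
a(M) = -255 + M (a(M) = 4 + (M - 259) = 4 + (-259 + M) = -255 + M)
J(p) = (-8 + √(-4 + p))/p
J(-442) - 1/(-303076 + a(56)) = (-8 + √(-4 - 442))/(-442) - 1/(-303076 + (-255 + 56)) = -(-8 + √(-446))/442 - 1/(-303076 - 199) = -(-8 + I*√446)/442 - 1/(-303275) = (4/221 - I*√446/442) - 1*(-1/303275) = (4/221 - I*√446/442) + 1/303275 = 1213321/67023775 - I*√446/442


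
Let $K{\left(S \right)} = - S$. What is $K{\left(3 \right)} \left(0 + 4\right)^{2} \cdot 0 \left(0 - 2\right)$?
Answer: $0$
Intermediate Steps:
$K{\left(3 \right)} \left(0 + 4\right)^{2} \cdot 0 \left(0 - 2\right) = \left(-1\right) 3 \left(0 + 4\right)^{2} \cdot 0 \left(0 - 2\right) = - 3 \cdot 4^{2} \cdot 0 \left(-2\right) = \left(-3\right) 16 \cdot 0 = \left(-48\right) 0 = 0$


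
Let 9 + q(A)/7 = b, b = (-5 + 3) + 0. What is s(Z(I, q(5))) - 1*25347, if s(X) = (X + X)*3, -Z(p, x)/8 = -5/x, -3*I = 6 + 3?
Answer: -1951959/77 ≈ -25350.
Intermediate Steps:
b = -2 (b = -2 + 0 = -2)
I = -3 (I = -(6 + 3)/3 = -⅓*9 = -3)
q(A) = -77 (q(A) = -63 + 7*(-2) = -63 - 14 = -77)
Z(p, x) = 40/x (Z(p, x) = -(-40)/x = 40/x)
s(X) = 6*X (s(X) = (2*X)*3 = 6*X)
s(Z(I, q(5))) - 1*25347 = 6*(40/(-77)) - 1*25347 = 6*(40*(-1/77)) - 25347 = 6*(-40/77) - 25347 = -240/77 - 25347 = -1951959/77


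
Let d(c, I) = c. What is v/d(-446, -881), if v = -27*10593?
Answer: 286011/446 ≈ 641.28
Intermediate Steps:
v = -286011
v/d(-446, -881) = -286011/(-446) = -286011*(-1/446) = 286011/446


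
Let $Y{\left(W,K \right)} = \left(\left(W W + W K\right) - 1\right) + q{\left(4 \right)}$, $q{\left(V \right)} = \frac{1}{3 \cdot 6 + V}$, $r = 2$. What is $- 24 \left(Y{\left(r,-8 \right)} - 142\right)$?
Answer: $\frac{40908}{11} \approx 3718.9$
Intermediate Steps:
$q{\left(V \right)} = \frac{1}{18 + V}$
$Y{\left(W,K \right)} = - \frac{21}{22} + W^{2} + K W$ ($Y{\left(W,K \right)} = \left(\left(W W + W K\right) - 1\right) + \frac{1}{18 + 4} = \left(\left(W^{2} + K W\right) - 1\right) + \frac{1}{22} = \left(-1 + W^{2} + K W\right) + \frac{1}{22} = - \frac{21}{22} + W^{2} + K W$)
$- 24 \left(Y{\left(r,-8 \right)} - 142\right) = - 24 \left(\left(- \frac{21}{22} + 2^{2} - 16\right) - 142\right) = - 24 \left(\left(- \frac{21}{22} + 4 - 16\right) - 142\right) = - 24 \left(- \frac{285}{22} - 142\right) = \left(-24\right) \left(- \frac{3409}{22}\right) = \frac{40908}{11}$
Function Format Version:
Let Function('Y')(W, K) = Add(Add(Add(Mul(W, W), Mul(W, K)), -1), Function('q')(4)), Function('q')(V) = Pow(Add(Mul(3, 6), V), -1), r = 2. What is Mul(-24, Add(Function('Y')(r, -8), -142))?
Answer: Rational(40908, 11) ≈ 3718.9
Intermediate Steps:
Function('q')(V) = Pow(Add(18, V), -1)
Function('Y')(W, K) = Add(Rational(-21, 22), Pow(W, 2), Mul(K, W)) (Function('Y')(W, K) = Add(Add(Add(Mul(W, W), Mul(W, K)), -1), Pow(Add(18, 4), -1)) = Add(Add(Add(Pow(W, 2), Mul(K, W)), -1), Pow(22, -1)) = Add(Add(-1, Pow(W, 2), Mul(K, W)), Rational(1, 22)) = Add(Rational(-21, 22), Pow(W, 2), Mul(K, W)))
Mul(-24, Add(Function('Y')(r, -8), -142)) = Mul(-24, Add(Add(Rational(-21, 22), Pow(2, 2), Mul(-8, 2)), -142)) = Mul(-24, Add(Add(Rational(-21, 22), 4, -16), -142)) = Mul(-24, Add(Rational(-285, 22), -142)) = Mul(-24, Rational(-3409, 22)) = Rational(40908, 11)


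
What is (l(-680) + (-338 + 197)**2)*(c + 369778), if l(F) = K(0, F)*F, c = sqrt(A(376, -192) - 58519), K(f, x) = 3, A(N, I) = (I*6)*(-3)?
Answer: 6597209298 + 17841*I*sqrt(55063) ≈ 6.5972e+9 + 4.1865e+6*I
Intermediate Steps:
A(N, I) = -18*I (A(N, I) = (6*I)*(-3) = -18*I)
c = I*sqrt(55063) (c = sqrt(-18*(-192) - 58519) = sqrt(3456 - 58519) = sqrt(-55063) = I*sqrt(55063) ≈ 234.66*I)
l(F) = 3*F
(l(-680) + (-338 + 197)**2)*(c + 369778) = (3*(-680) + (-338 + 197)**2)*(I*sqrt(55063) + 369778) = (-2040 + (-141)**2)*(369778 + I*sqrt(55063)) = (-2040 + 19881)*(369778 + I*sqrt(55063)) = 17841*(369778 + I*sqrt(55063)) = 6597209298 + 17841*I*sqrt(55063)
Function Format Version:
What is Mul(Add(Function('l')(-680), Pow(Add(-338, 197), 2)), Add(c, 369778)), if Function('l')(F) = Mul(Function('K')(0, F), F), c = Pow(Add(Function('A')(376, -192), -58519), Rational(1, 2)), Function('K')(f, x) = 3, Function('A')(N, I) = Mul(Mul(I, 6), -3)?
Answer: Add(6597209298, Mul(17841, I, Pow(55063, Rational(1, 2)))) ≈ Add(6.5972e+9, Mul(4.1865e+6, I))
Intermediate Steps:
Function('A')(N, I) = Mul(-18, I) (Function('A')(N, I) = Mul(Mul(6, I), -3) = Mul(-18, I))
c = Mul(I, Pow(55063, Rational(1, 2))) (c = Pow(Add(Mul(-18, -192), -58519), Rational(1, 2)) = Pow(Add(3456, -58519), Rational(1, 2)) = Pow(-55063, Rational(1, 2)) = Mul(I, Pow(55063, Rational(1, 2))) ≈ Mul(234.66, I))
Function('l')(F) = Mul(3, F)
Mul(Add(Function('l')(-680), Pow(Add(-338, 197), 2)), Add(c, 369778)) = Mul(Add(Mul(3, -680), Pow(Add(-338, 197), 2)), Add(Mul(I, Pow(55063, Rational(1, 2))), 369778)) = Mul(Add(-2040, Pow(-141, 2)), Add(369778, Mul(I, Pow(55063, Rational(1, 2))))) = Mul(Add(-2040, 19881), Add(369778, Mul(I, Pow(55063, Rational(1, 2))))) = Mul(17841, Add(369778, Mul(I, Pow(55063, Rational(1, 2))))) = Add(6597209298, Mul(17841, I, Pow(55063, Rational(1, 2))))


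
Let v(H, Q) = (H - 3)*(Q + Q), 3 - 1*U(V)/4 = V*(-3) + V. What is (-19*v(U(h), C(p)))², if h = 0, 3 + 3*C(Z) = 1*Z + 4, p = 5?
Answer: 467856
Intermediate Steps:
C(Z) = ⅓ + Z/3 (C(Z) = -1 + (1*Z + 4)/3 = -1 + (Z + 4)/3 = -1 + (4 + Z)/3 = -1 + (4/3 + Z/3) = ⅓ + Z/3)
U(V) = 12 + 8*V (U(V) = 12 - 4*(V*(-3) + V) = 12 - 4*(-3*V + V) = 12 - (-8)*V = 12 + 8*V)
v(H, Q) = 2*Q*(-3 + H) (v(H, Q) = (-3 + H)*(2*Q) = 2*Q*(-3 + H))
(-19*v(U(h), C(p)))² = (-38*(⅓ + (⅓)*5)*(-3 + (12 + 8*0)))² = (-38*(⅓ + 5/3)*(-3 + (12 + 0)))² = (-38*2*(-3 + 12))² = (-38*2*9)² = (-19*36)² = (-684)² = 467856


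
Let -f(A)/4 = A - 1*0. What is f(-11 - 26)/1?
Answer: 148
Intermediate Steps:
f(A) = -4*A (f(A) = -4*(A - 1*0) = -4*(A + 0) = -4*A)
f(-11 - 26)/1 = -4*(-11 - 26)/1 = -4*(-37)*1 = 148*1 = 148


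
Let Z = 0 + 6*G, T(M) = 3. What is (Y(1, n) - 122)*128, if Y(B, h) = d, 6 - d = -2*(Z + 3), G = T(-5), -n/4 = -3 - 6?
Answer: -9472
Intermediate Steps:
n = 36 (n = -4*(-3 - 6) = -4*(-9) = 36)
G = 3
Z = 18 (Z = 0 + 6*3 = 0 + 18 = 18)
d = 48 (d = 6 - (-2)*(18 + 3) = 6 - (-2)*21 = 6 - 1*(-42) = 6 + 42 = 48)
Y(B, h) = 48
(Y(1, n) - 122)*128 = (48 - 122)*128 = -74*128 = -9472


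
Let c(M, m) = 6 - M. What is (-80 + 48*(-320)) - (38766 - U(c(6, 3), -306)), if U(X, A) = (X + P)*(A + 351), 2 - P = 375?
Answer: -70991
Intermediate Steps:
P = -373 (P = 2 - 1*375 = 2 - 375 = -373)
U(X, A) = (-373 + X)*(351 + A) (U(X, A) = (X - 373)*(A + 351) = (-373 + X)*(351 + A))
(-80 + 48*(-320)) - (38766 - U(c(6, 3), -306)) = (-80 + 48*(-320)) - (38766 - (-130923 - 373*(-306) + 351*(6 - 1*6) - 306*(6 - 1*6))) = (-80 - 15360) - (38766 - (-130923 + 114138 + 351*(6 - 6) - 306*(6 - 6))) = -15440 - (38766 - (-130923 + 114138 + 351*0 - 306*0)) = -15440 - (38766 - (-130923 + 114138 + 0 + 0)) = -15440 - (38766 - 1*(-16785)) = -15440 - (38766 + 16785) = -15440 - 1*55551 = -15440 - 55551 = -70991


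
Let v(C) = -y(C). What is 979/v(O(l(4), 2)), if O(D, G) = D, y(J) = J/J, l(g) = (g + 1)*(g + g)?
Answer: -979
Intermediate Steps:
l(g) = 2*g*(1 + g) (l(g) = (1 + g)*(2*g) = 2*g*(1 + g))
y(J) = 1
v(C) = -1 (v(C) = -1*1 = -1)
979/v(O(l(4), 2)) = 979/(-1) = 979*(-1) = -979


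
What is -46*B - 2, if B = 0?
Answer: -2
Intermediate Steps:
-46*B - 2 = -46*0 - 2 = 0 - 2 = -2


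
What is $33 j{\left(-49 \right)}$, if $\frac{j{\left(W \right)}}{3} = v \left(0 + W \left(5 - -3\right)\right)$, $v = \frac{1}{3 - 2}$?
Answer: $-38808$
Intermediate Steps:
$v = 1$ ($v = 1^{-1} = 1$)
$j{\left(W \right)} = 24 W$ ($j{\left(W \right)} = 3 \cdot 1 \left(0 + W \left(5 - -3\right)\right) = 3 \cdot 1 \left(0 + W \left(5 + 3\right)\right) = 3 \cdot 1 \left(0 + W 8\right) = 3 \cdot 1 \left(0 + 8 W\right) = 3 \cdot 1 \cdot 8 W = 3 \cdot 8 W = 24 W$)
$33 j{\left(-49 \right)} = 33 \cdot 24 \left(-49\right) = 33 \left(-1176\right) = -38808$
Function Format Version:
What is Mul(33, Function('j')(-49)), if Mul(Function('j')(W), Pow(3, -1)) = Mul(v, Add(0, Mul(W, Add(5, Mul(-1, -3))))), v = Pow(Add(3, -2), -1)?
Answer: -38808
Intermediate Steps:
v = 1 (v = Pow(1, -1) = 1)
Function('j')(W) = Mul(24, W) (Function('j')(W) = Mul(3, Mul(1, Add(0, Mul(W, Add(5, Mul(-1, -3)))))) = Mul(3, Mul(1, Add(0, Mul(W, Add(5, 3))))) = Mul(3, Mul(1, Add(0, Mul(W, 8)))) = Mul(3, Mul(1, Add(0, Mul(8, W)))) = Mul(3, Mul(1, Mul(8, W))) = Mul(3, Mul(8, W)) = Mul(24, W))
Mul(33, Function('j')(-49)) = Mul(33, Mul(24, -49)) = Mul(33, -1176) = -38808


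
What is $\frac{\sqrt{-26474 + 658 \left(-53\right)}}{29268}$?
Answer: $\frac{7 i \sqrt{313}}{14634} \approx 0.0084627 i$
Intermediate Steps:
$\frac{\sqrt{-26474 + 658 \left(-53\right)}}{29268} = \sqrt{-26474 - 34874} \cdot \frac{1}{29268} = \sqrt{-61348} \cdot \frac{1}{29268} = 14 i \sqrt{313} \cdot \frac{1}{29268} = \frac{7 i \sqrt{313}}{14634}$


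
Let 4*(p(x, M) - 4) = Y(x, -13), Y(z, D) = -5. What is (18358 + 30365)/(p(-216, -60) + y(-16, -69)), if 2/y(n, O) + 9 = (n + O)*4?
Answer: 22672436/1277 ≈ 17754.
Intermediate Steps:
y(n, O) = 2/(-9 + 4*O + 4*n) (y(n, O) = 2/(-9 + (n + O)*4) = 2/(-9 + (O + n)*4) = 2/(-9 + (4*O + 4*n)) = 2/(-9 + 4*O + 4*n))
p(x, M) = 11/4 (p(x, M) = 4 + (1/4)*(-5) = 4 - 5/4 = 11/4)
(18358 + 30365)/(p(-216, -60) + y(-16, -69)) = (18358 + 30365)/(11/4 + 2/(-9 + 4*(-69) + 4*(-16))) = 48723/(11/4 + 2/(-9 - 276 - 64)) = 48723/(11/4 + 2/(-349)) = 48723/(11/4 + 2*(-1/349)) = 48723/(11/4 - 2/349) = 48723/(3831/1396) = 48723*(1396/3831) = 22672436/1277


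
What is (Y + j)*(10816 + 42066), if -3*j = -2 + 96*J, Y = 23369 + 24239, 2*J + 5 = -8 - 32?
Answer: 7667149652/3 ≈ 2.5557e+9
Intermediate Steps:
J = -45/2 (J = -5/2 + (-8 - 32)/2 = -5/2 + (½)*(-40) = -5/2 - 20 = -45/2 ≈ -22.500)
Y = 47608
j = 2162/3 (j = -(-2 + 96*(-45/2))/3 = -(-2 - 2160)/3 = -⅓*(-2162) = 2162/3 ≈ 720.67)
(Y + j)*(10816 + 42066) = (47608 + 2162/3)*(10816 + 42066) = (144986/3)*52882 = 7667149652/3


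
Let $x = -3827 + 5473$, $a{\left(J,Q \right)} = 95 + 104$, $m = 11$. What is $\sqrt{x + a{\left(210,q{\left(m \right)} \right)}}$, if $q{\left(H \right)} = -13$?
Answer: $3 \sqrt{205} \approx 42.953$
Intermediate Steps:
$a{\left(J,Q \right)} = 199$
$x = 1646$
$\sqrt{x + a{\left(210,q{\left(m \right)} \right)}} = \sqrt{1646 + 199} = \sqrt{1845} = 3 \sqrt{205}$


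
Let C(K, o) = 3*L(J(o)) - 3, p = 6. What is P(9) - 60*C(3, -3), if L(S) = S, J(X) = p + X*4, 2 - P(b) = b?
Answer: 1253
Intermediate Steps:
P(b) = 2 - b
J(X) = 6 + 4*X (J(X) = 6 + X*4 = 6 + 4*X)
C(K, o) = 15 + 12*o (C(K, o) = 3*(6 + 4*o) - 3 = (18 + 12*o) - 3 = 15 + 12*o)
P(9) - 60*C(3, -3) = (2 - 1*9) - 60*(15 + 12*(-3)) = (2 - 9) - 60*(15 - 36) = -7 - 60*(-21) = -7 - 3*(-420) = -7 + 1260 = 1253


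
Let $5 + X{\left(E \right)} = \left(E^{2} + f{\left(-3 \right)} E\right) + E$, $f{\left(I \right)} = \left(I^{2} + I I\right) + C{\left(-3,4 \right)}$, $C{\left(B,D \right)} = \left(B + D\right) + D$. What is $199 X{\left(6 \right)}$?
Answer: $34825$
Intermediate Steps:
$C{\left(B,D \right)} = B + 2 D$
$f{\left(I \right)} = 5 + 2 I^{2}$ ($f{\left(I \right)} = \left(I^{2} + I I\right) + \left(-3 + 2 \cdot 4\right) = \left(I^{2} + I^{2}\right) + \left(-3 + 8\right) = 2 I^{2} + 5 = 5 + 2 I^{2}$)
$X{\left(E \right)} = -5 + E^{2} + 24 E$ ($X{\left(E \right)} = -5 + \left(\left(E^{2} + \left(5 + 2 \left(-3\right)^{2}\right) E\right) + E\right) = -5 + \left(\left(E^{2} + \left(5 + 2 \cdot 9\right) E\right) + E\right) = -5 + \left(\left(E^{2} + \left(5 + 18\right) E\right) + E\right) = -5 + \left(\left(E^{2} + 23 E\right) + E\right) = -5 + \left(E^{2} + 24 E\right) = -5 + E^{2} + 24 E$)
$199 X{\left(6 \right)} = 199 \left(-5 + 6^{2} + 24 \cdot 6\right) = 199 \left(-5 + 36 + 144\right) = 199 \cdot 175 = 34825$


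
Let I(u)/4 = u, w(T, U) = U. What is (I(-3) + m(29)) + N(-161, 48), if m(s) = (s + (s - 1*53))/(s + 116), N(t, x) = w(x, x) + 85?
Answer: 3510/29 ≈ 121.03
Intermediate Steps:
I(u) = 4*u
N(t, x) = 85 + x (N(t, x) = x + 85 = 85 + x)
m(s) = (-53 + 2*s)/(116 + s) (m(s) = (s + (s - 53))/(116 + s) = (s + (-53 + s))/(116 + s) = (-53 + 2*s)/(116 + s))
(I(-3) + m(29)) + N(-161, 48) = (4*(-3) + (-53 + 2*29)/(116 + 29)) + (85 + 48) = (-12 + (-53 + 58)/145) + 133 = (-12 + (1/145)*5) + 133 = (-12 + 1/29) + 133 = -347/29 + 133 = 3510/29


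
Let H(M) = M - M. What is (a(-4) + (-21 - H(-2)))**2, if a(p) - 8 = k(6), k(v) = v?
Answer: 49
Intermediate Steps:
H(M) = 0
a(p) = 14 (a(p) = 8 + 6 = 14)
(a(-4) + (-21 - H(-2)))**2 = (14 + (-21 - 1*0))**2 = (14 + (-21 + 0))**2 = (14 - 21)**2 = (-7)**2 = 49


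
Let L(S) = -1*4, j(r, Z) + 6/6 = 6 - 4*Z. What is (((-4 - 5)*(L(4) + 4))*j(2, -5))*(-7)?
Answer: 0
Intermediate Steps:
j(r, Z) = 5 - 4*Z (j(r, Z) = -1 + (6 - 4*Z) = 5 - 4*Z)
L(S) = -4
(((-4 - 5)*(L(4) + 4))*j(2, -5))*(-7) = (((-4 - 5)*(-4 + 4))*(5 - 4*(-5)))*(-7) = ((-9*0)*(5 + 20))*(-7) = (0*25)*(-7) = 0*(-7) = 0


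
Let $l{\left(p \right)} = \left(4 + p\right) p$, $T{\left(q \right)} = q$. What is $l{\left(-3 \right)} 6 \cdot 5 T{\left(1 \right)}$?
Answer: $-90$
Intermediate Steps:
$l{\left(p \right)} = p \left(4 + p\right)$
$l{\left(-3 \right)} 6 \cdot 5 T{\left(1 \right)} = - 3 \left(4 - 3\right) 6 \cdot 5 \cdot 1 = \left(-3\right) 1 \cdot 6 \cdot 5 \cdot 1 = \left(-3\right) 6 \cdot 5 \cdot 1 = \left(-18\right) 5 \cdot 1 = \left(-90\right) 1 = -90$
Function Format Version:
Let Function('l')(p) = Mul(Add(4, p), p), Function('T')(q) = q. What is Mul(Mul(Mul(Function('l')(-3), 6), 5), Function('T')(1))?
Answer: -90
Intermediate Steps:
Function('l')(p) = Mul(p, Add(4, p))
Mul(Mul(Mul(Function('l')(-3), 6), 5), Function('T')(1)) = Mul(Mul(Mul(Mul(-3, Add(4, -3)), 6), 5), 1) = Mul(Mul(Mul(Mul(-3, 1), 6), 5), 1) = Mul(Mul(Mul(-3, 6), 5), 1) = Mul(Mul(-18, 5), 1) = Mul(-90, 1) = -90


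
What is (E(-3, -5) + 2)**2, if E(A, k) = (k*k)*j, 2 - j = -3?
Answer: 16129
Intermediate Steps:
j = 5 (j = 2 - 1*(-3) = 2 + 3 = 5)
E(A, k) = 5*k**2 (E(A, k) = (k*k)*5 = k**2*5 = 5*k**2)
(E(-3, -5) + 2)**2 = (5*(-5)**2 + 2)**2 = (5*25 + 2)**2 = (125 + 2)**2 = 127**2 = 16129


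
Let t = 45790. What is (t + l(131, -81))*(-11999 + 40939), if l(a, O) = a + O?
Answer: 1326609600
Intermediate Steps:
l(a, O) = O + a
(t + l(131, -81))*(-11999 + 40939) = (45790 + (-81 + 131))*(-11999 + 40939) = (45790 + 50)*28940 = 45840*28940 = 1326609600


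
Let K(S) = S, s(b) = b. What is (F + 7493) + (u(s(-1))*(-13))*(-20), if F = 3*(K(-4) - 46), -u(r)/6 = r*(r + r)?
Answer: 4223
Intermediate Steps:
u(r) = -12*r**2 (u(r) = -6*r*(r + r) = -6*r*2*r = -12*r**2)
F = -150 (F = 3*(-4 - 46) = 3*(-50) = -150)
(F + 7493) + (u(s(-1))*(-13))*(-20) = (-150 + 7493) + (-12*(-1)**2*(-13))*(-20) = 7343 + (-12*1*(-13))*(-20) = 7343 - 12*(-13)*(-20) = 7343 + 156*(-20) = 7343 - 3120 = 4223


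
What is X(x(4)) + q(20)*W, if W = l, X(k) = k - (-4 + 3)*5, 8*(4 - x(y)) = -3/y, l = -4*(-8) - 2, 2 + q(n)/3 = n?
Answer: 52131/32 ≈ 1629.1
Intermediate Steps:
q(n) = -6 + 3*n
l = 30 (l = 32 - 2 = 30)
x(y) = 4 + 3/(8*y) (x(y) = 4 - (-3)/(8*y) = 4 + 3/(8*y))
X(k) = 5 + k (X(k) = k - (-1)*5 = k - 1*(-5) = k + 5 = 5 + k)
W = 30
X(x(4)) + q(20)*W = (5 + (4 + (3/8)/4)) + (-6 + 3*20)*30 = (5 + (4 + (3/8)*(1/4))) + (-6 + 60)*30 = (5 + (4 + 3/32)) + 54*30 = (5 + 131/32) + 1620 = 291/32 + 1620 = 52131/32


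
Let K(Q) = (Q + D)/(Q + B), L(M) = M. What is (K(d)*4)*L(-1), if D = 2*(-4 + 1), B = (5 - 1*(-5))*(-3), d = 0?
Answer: -⅘ ≈ -0.80000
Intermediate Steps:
B = -30 (B = (5 + 5)*(-3) = 10*(-3) = -30)
D = -6 (D = 2*(-3) = -6)
K(Q) = (-6 + Q)/(-30 + Q) (K(Q) = (Q - 6)/(Q - 30) = (-6 + Q)/(-30 + Q))
(K(d)*4)*L(-1) = (((-6 + 0)/(-30 + 0))*4)*(-1) = ((-6/(-30))*4)*(-1) = (-1/30*(-6)*4)*(-1) = ((⅕)*4)*(-1) = (⅘)*(-1) = -⅘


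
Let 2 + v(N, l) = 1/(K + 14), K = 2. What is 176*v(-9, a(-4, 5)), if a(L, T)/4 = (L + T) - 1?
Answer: -341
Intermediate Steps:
a(L, T) = -4 + 4*L + 4*T (a(L, T) = 4*((L + T) - 1) = 4*(-1 + L + T) = -4 + 4*L + 4*T)
v(N, l) = -31/16 (v(N, l) = -2 + 1/(2 + 14) = -2 + 1/16 = -31/16)
176*v(-9, a(-4, 5)) = 176*(-31/16) = -341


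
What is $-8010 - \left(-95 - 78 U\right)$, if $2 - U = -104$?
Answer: $353$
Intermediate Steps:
$U = 106$ ($U = 2 - -104 = 2 + 104 = 106$)
$-8010 - \left(-95 - 78 U\right) = -8010 - \left(-95 - 8268\right) = -8010 - -8363 = -8010 + 8363 = 353$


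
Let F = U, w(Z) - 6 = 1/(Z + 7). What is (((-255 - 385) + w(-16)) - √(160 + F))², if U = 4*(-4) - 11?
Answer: 32580622/81 + 11414*√133/9 ≈ 4.1686e+5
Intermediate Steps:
w(Z) = 6 + 1/(7 + Z) (w(Z) = 6 + 1/(Z + 7) = 6 + 1/(7 + Z))
U = -27 (U = -16 - 11 = -27)
F = -27
(((-255 - 385) + w(-16)) - √(160 + F))² = (((-255 - 385) + (43 + 6*(-16))/(7 - 16)) - √(160 - 27))² = ((-640 + (43 - 96)/(-9)) - √133)² = ((-640 - ⅑*(-53)) - √133)² = ((-640 + 53/9) - √133)² = (-5707/9 - √133)²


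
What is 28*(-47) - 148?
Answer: -1464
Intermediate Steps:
28*(-47) - 148 = -1316 - 148 = -1464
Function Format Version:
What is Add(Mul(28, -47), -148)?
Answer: -1464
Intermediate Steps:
Add(Mul(28, -47), -148) = Add(-1316, -148) = -1464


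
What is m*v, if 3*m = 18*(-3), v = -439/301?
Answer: 7902/301 ≈ 26.253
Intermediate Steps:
v = -439/301 (v = -439*1/301 = -439/301 ≈ -1.4585)
m = -18 (m = (18*(-3))/3 = (⅓)*(-54) = -18)
m*v = -18*(-439/301) = 7902/301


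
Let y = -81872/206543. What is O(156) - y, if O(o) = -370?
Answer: -76339038/206543 ≈ -369.60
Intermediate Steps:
y = -81872/206543 (y = -81872*1/206543 = -81872/206543 ≈ -0.39639)
O(156) - y = -370 - 1*(-81872/206543) = -370 + 81872/206543 = -76339038/206543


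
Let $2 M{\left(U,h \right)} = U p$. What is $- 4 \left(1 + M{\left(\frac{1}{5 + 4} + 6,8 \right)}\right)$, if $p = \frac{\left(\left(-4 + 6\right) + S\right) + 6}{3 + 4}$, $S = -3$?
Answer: $- \frac{802}{63} \approx -12.73$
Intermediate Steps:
$p = \frac{5}{7}$ ($p = \frac{\left(\left(-4 + 6\right) - 3\right) + 6}{3 + 4} = \frac{\left(2 - 3\right) + 6}{7} = \left(-1 + 6\right) \frac{1}{7} = 5 \cdot \frac{1}{7} = \frac{5}{7} \approx 0.71429$)
$M{\left(U,h \right)} = \frac{5 U}{14}$ ($M{\left(U,h \right)} = \frac{U \frac{5}{7}}{2} = \frac{\frac{5}{7} U}{2} = \frac{5 U}{14}$)
$- 4 \left(1 + M{\left(\frac{1}{5 + 4} + 6,8 \right)}\right) = - 4 \left(1 + \frac{5 \left(\frac{1}{5 + 4} + 6\right)}{14}\right) = - 4 \left(1 + \frac{5 \left(\frac{1}{9} + 6\right)}{14}\right) = - 4 \left(1 + \frac{5}{14} \cdot \frac{55}{9}\right) = - 4 \left(1 + \frac{275}{126}\right) = \left(-4\right) \frac{401}{126} = - \frac{802}{63}$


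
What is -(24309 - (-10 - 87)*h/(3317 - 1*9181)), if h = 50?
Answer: -71271563/2932 ≈ -24308.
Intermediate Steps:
-(24309 - (-10 - 87)*h/(3317 - 1*9181)) = -(24309 - (-10 - 87)*50/(3317 - 1*9181)) = -(24309 - (-97*50)/(3317 - 9181)) = -(24309 - (-4850)/(-5864)) = -(24309 - (-4850)*(-1)/5864) = -(24309 - 1*2425/2932) = -(24309 - 2425/2932) = -1*71271563/2932 = -71271563/2932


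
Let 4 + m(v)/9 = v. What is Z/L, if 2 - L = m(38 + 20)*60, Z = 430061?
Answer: -430061/29158 ≈ -14.749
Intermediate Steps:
m(v) = -36 + 9*v
L = -29158 (L = 2 - (-36 + 9*(38 + 20))*60 = 2 - (-36 + 9*58)*60 = 2 - (-36 + 522)*60 = 2 - 486*60 = 2 - 1*29160 = 2 - 29160 = -29158)
Z/L = 430061/(-29158) = 430061*(-1/29158) = -430061/29158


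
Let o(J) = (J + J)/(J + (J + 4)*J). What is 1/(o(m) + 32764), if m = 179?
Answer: 92/3014289 ≈ 3.0521e-5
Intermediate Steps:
o(J) = 2*J/(J + J*(4 + J)) (o(J) = (2*J)/(J + (4 + J)*J) = (2*J)/(J + J*(4 + J)) = 2*J/(J + J*(4 + J)))
1/(o(m) + 32764) = 1/(2/(5 + 179) + 32764) = 1/(2/184 + 32764) = 1/(2*(1/184) + 32764) = 1/(1/92 + 32764) = 1/(3014289/92) = 92/3014289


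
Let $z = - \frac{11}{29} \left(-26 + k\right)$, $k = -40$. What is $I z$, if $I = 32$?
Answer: $\frac{23232}{29} \approx 801.1$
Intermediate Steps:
$z = \frac{726}{29}$ ($z = - \frac{11}{29} \left(-26 - 40\right) = \left(-11\right) \frac{1}{29} \left(-66\right) = \left(- \frac{11}{29}\right) \left(-66\right) = \frac{726}{29} \approx 25.034$)
$I z = 32 \cdot \frac{726}{29} = \frac{23232}{29}$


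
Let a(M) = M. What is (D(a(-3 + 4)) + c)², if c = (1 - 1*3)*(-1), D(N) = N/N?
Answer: 9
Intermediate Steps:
D(N) = 1
c = 2 (c = (1 - 3)*(-1) = -2*(-1) = 2)
(D(a(-3 + 4)) + c)² = (1 + 2)² = 3² = 9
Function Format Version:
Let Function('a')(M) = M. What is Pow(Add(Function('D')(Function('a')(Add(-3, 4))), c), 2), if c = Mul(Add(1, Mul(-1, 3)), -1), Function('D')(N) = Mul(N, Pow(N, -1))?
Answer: 9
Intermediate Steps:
Function('D')(N) = 1
c = 2 (c = Mul(Add(1, -3), -1) = Mul(-2, -1) = 2)
Pow(Add(Function('D')(Function('a')(Add(-3, 4))), c), 2) = Pow(Add(1, 2), 2) = Pow(3, 2) = 9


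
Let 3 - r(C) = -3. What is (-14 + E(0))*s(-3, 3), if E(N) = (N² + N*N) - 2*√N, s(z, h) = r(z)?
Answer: -84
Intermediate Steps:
r(C) = 6 (r(C) = 3 - 1*(-3) = 3 + 3 = 6)
s(z, h) = 6
E(N) = -2*√N + 2*N² (E(N) = (N² + N²) - 2*√N = 2*N² - 2*√N = -2*√N + 2*N²)
(-14 + E(0))*s(-3, 3) = (-14 + (-2*√0 + 2*0²))*6 = (-14 + (-2*0 + 2*0))*6 = (-14 + (0 + 0))*6 = (-14 + 0)*6 = -14*6 = -84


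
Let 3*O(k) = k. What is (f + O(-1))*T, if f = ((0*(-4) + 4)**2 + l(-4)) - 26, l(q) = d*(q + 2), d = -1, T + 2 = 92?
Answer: -750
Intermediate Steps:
T = 90 (T = -2 + 92 = 90)
O(k) = k/3
l(q) = -2 - q (l(q) = -(q + 2) = -(2 + q) = -2 - q)
f = -8 (f = ((0*(-4) + 4)**2 + (-2 - 1*(-4))) - 26 = ((0 + 4)**2 + (-2 + 4)) - 26 = (4**2 + 2) - 26 = (16 + 2) - 26 = 18 - 26 = -8)
(f + O(-1))*T = (-8 + (1/3)*(-1))*90 = (-8 - 1/3)*90 = -25/3*90 = -750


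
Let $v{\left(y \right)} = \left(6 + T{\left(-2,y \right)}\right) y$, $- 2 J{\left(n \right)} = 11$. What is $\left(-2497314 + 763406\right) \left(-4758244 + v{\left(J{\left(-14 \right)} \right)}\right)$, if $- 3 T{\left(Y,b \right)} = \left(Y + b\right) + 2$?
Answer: $\frac{24751296120265}{3} \approx 8.2504 \cdot 10^{12}$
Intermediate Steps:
$T{\left(Y,b \right)} = - \frac{2}{3} - \frac{Y}{3} - \frac{b}{3}$ ($T{\left(Y,b \right)} = - \frac{\left(Y + b\right) + 2}{3} = - \frac{2 + Y + b}{3} = - \frac{2}{3} - \frac{Y}{3} - \frac{b}{3}$)
$J{\left(n \right)} = - \frac{11}{2}$ ($J{\left(n \right)} = \left(- \frac{1}{2}\right) 11 = - \frac{11}{2}$)
$v{\left(y \right)} = y \left(6 - \frac{y}{3}\right)$ ($v{\left(y \right)} = \left(6 - \frac{y}{3}\right) y = y \left(6 - \frac{y}{3}\right)$)
$\left(-2497314 + 763406\right) \left(-4758244 + v{\left(J{\left(-14 \right)} \right)}\right) = \left(-2497314 + 763406\right) \left(-4758244 + \frac{1}{3} \left(- \frac{11}{2}\right) \left(18 - - \frac{11}{2}\right)\right) = - 1733908 \left(-4758244 + \frac{1}{3} \left(- \frac{11}{2}\right) \left(18 + \frac{11}{2}\right)\right) = - 1733908 \left(-4758244 + \frac{1}{3} \left(- \frac{11}{2}\right) \frac{47}{2}\right) = - 1733908 \left(-4758244 - \frac{517}{12}\right) = \left(-1733908\right) \left(- \frac{57099445}{12}\right) = \frac{24751296120265}{3}$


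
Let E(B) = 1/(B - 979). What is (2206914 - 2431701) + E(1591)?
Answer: -137569643/612 ≈ -2.2479e+5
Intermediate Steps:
E(B) = 1/(-979 + B)
(2206914 - 2431701) + E(1591) = (2206914 - 2431701) + 1/(-979 + 1591) = -224787 + 1/612 = -137569643/612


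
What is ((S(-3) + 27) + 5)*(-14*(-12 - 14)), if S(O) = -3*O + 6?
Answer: 17108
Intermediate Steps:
S(O) = 6 - 3*O
((S(-3) + 27) + 5)*(-14*(-12 - 14)) = (((6 - 3*(-3)) + 27) + 5)*(-14*(-12 - 14)) = (((6 + 9) + 27) + 5)*(-14*(-26)) = ((15 + 27) + 5)*364 = (42 + 5)*364 = 47*364 = 17108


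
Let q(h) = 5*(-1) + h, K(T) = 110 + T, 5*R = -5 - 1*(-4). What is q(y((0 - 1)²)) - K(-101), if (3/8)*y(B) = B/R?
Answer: -82/3 ≈ -27.333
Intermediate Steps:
R = -⅕ (R = (-5 - 1*(-4))/5 = (-5 + 4)/5 = (⅕)*(-1) = -⅕ ≈ -0.20000)
y(B) = -40*B/3 (y(B) = 8*(B/(-⅕))/3 = 8*(B*(-5))/3 = 8*(-5*B)/3 = -40*B/3)
q(h) = -5 + h
q(y((0 - 1)²)) - K(-101) = (-5 - 40*(0 - 1)²/3) - (110 - 101) = (-5 - 40/3*(-1)²) - 1*9 = (-5 - 40/3*1) - 9 = (-5 - 40/3) - 9 = -55/3 - 9 = -82/3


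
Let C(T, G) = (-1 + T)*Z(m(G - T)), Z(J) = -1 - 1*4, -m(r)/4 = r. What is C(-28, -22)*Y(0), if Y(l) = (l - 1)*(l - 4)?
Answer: 580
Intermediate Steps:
Y(l) = (-1 + l)*(-4 + l)
m(r) = -4*r
Z(J) = -5 (Z(J) = -1 - 4 = -5)
C(T, G) = 5 - 5*T (C(T, G) = (-1 + T)*(-5) = 5 - 5*T)
C(-28, -22)*Y(0) = (5 - 5*(-28))*(4 + 0² - 5*0) = (5 + 140)*(4 + 0 + 0) = 145*4 = 580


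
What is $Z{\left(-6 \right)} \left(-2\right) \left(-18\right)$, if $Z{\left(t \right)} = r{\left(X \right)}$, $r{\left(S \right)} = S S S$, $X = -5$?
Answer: $-4500$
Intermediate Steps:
$r{\left(S \right)} = S^{3}$ ($r{\left(S \right)} = S^{2} S = S^{3}$)
$Z{\left(t \right)} = -125$ ($Z{\left(t \right)} = \left(-5\right)^{3} = -125$)
$Z{\left(-6 \right)} \left(-2\right) \left(-18\right) = \left(-125\right) \left(-2\right) \left(-18\right) = 250 \left(-18\right) = -4500$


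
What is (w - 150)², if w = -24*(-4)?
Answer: 2916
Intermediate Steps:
w = 96
(w - 150)² = (96 - 150)² = (-54)² = 2916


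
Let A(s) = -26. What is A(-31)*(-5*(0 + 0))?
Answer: 0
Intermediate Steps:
A(-31)*(-5*(0 + 0)) = -(-130)*(0 + 0) = -(-130)*0 = -26*0 = 0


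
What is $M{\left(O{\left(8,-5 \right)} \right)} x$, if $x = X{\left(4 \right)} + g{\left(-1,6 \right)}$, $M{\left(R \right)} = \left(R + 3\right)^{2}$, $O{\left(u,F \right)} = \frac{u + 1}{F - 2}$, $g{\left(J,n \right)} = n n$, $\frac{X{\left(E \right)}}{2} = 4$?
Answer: $\frac{6336}{49} \approx 129.31$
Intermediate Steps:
$X{\left(E \right)} = 8$ ($X{\left(E \right)} = 2 \cdot 4 = 8$)
$g{\left(J,n \right)} = n^{2}$
$O{\left(u,F \right)} = \frac{1 + u}{-2 + F}$
$M{\left(R \right)} = \left(3 + R\right)^{2}$
$x = 44$ ($x = 8 + 6^{2} = 8 + 36 = 44$)
$M{\left(O{\left(8,-5 \right)} \right)} x = \left(3 + \frac{1 + 8}{-2 - 5}\right)^{2} \cdot 44 = \left(3 + \frac{1}{-7} \cdot 9\right)^{2} \cdot 44 = \left(3 - \frac{9}{7}\right)^{2} \cdot 44 = \left(\frac{12}{7}\right)^{2} \cdot 44 = \frac{144}{49} \cdot 44 = \frac{6336}{49}$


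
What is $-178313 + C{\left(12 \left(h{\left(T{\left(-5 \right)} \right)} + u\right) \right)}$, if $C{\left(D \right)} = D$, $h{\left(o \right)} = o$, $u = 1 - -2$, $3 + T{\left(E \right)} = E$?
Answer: $-178373$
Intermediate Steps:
$T{\left(E \right)} = -3 + E$
$u = 3$ ($u = 1 + 2 = 3$)
$-178313 + C{\left(12 \left(h{\left(T{\left(-5 \right)} \right)} + u\right) \right)} = -178313 + 12 \left(\left(-3 - 5\right) + 3\right) = -178313 + 12 \left(-8 + 3\right) = -178313 + 12 \left(-5\right) = -178313 - 60 = -178373$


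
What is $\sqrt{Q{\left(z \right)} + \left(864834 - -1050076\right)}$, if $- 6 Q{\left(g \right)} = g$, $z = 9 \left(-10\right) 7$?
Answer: $\sqrt{1915015} \approx 1383.8$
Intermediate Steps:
$z = -630$ ($z = \left(-90\right) 7 = -630$)
$Q{\left(g \right)} = - \frac{g}{6}$
$\sqrt{Q{\left(z \right)} + \left(864834 - -1050076\right)} = \sqrt{\left(- \frac{1}{6}\right) \left(-630\right) + \left(864834 - -1050076\right)} = \sqrt{105 + \left(864834 + 1050076\right)} = \sqrt{105 + 1914910} = \sqrt{1915015}$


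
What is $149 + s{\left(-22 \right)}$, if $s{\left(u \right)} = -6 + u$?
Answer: $121$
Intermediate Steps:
$149 + s{\left(-22 \right)} = 149 - 28 = 121$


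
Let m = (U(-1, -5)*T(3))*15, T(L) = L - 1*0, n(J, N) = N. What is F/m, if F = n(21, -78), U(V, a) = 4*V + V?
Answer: 26/75 ≈ 0.34667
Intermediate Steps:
U(V, a) = 5*V
T(L) = L (T(L) = L + 0 = L)
F = -78
m = -225 (m = ((5*(-1))*3)*15 = -5*3*15 = -15*15 = -225)
F/m = -78/(-225) = -78*(-1/225) = 26/75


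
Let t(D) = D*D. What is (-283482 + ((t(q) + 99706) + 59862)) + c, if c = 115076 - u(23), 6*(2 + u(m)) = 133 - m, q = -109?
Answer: 9080/3 ≈ 3026.7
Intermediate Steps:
u(m) = 121/6 - m/6 (u(m) = -2 + (133 - m)/6 = -2 + (133/6 - m/6) = 121/6 - m/6)
t(D) = D**2
c = 345179/3 (c = 115076 - (121/6 - 1/6*23) = 115076 - (121/6 - 23/6) = 115076 - 1*49/3 = 115076 - 49/3 = 345179/3 ≈ 1.1506e+5)
(-283482 + ((t(q) + 99706) + 59862)) + c = (-283482 + (((-109)**2 + 99706) + 59862)) + 345179/3 = (-283482 + ((11881 + 99706) + 59862)) + 345179/3 = (-283482 + (111587 + 59862)) + 345179/3 = (-283482 + 171449) + 345179/3 = -112033 + 345179/3 = 9080/3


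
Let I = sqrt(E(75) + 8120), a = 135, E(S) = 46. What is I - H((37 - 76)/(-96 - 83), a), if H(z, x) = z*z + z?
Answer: -8502/32041 + sqrt(8166) ≈ 90.101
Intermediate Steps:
H(z, x) = z + z**2 (H(z, x) = z**2 + z = z + z**2)
I = sqrt(8166) (I = sqrt(46 + 8120) = sqrt(8166) ≈ 90.366)
I - H((37 - 76)/(-96 - 83), a) = sqrt(8166) - (37 - 76)/(-96 - 83)*(1 + (37 - 76)/(-96 - 83)) = sqrt(8166) - (-39/(-179))*(1 - 39/(-179)) = sqrt(8166) - (-39*(-1/179))*(1 - 39*(-1/179)) = sqrt(8166) - 39*(1 + 39/179)/179 = sqrt(8166) - 39*218/(179*179) = sqrt(8166) - 1*8502/32041 = sqrt(8166) - 8502/32041 = -8502/32041 + sqrt(8166)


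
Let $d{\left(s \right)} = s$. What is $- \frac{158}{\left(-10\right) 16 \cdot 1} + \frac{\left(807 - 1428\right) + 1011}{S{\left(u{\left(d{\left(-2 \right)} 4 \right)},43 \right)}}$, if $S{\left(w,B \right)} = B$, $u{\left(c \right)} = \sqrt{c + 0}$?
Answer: $\frac{34597}{3440} \approx 10.057$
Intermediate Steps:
$u{\left(c \right)} = \sqrt{c}$
$- \frac{158}{\left(-10\right) 16 \cdot 1} + \frac{\left(807 - 1428\right) + 1011}{S{\left(u{\left(d{\left(-2 \right)} 4 \right)},43 \right)}} = - \frac{158}{\left(-10\right) 16 \cdot 1} + \frac{\left(807 - 1428\right) + 1011}{43} = - \frac{158}{\left(-160\right) 1} + \left(-621 + 1011\right) \frac{1}{43} = - \frac{158}{-160} + 390 \cdot \frac{1}{43} = \left(-158\right) \left(- \frac{1}{160}\right) + \frac{390}{43} = \frac{79}{80} + \frac{390}{43} = \frac{34597}{3440}$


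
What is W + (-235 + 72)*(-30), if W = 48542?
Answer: 53432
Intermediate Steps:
W + (-235 + 72)*(-30) = 48542 + (-235 + 72)*(-30) = 48542 - 163*(-30) = 48542 + 4890 = 53432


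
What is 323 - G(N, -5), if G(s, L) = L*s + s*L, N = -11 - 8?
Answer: 133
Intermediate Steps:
N = -19
G(s, L) = 2*L*s (G(s, L) = L*s + L*s = 2*L*s)
323 - G(N, -5) = 323 - 2*(-5)*(-19) = 323 - 1*190 = 323 - 190 = 133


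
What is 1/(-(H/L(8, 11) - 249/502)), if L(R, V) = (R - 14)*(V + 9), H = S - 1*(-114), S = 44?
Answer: 15060/27299 ≈ 0.55167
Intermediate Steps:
H = 158 (H = 44 - 1*(-114) = 44 + 114 = 158)
L(R, V) = (-14 + R)*(9 + V)
1/(-(H/L(8, 11) - 249/502)) = 1/(-(158/(-126 - 14*11 + 9*8 + 8*11) - 249/502)) = 1/(-(158/(-126 - 154 + 72 + 88) - 249*1/502)) = 1/(-(158/(-120) - 249/502)) = 1/(-(158*(-1/120) - 249/502)) = 1/(-(-79/60 - 249/502)) = 1/(-1*(-27299/15060)) = 1/(27299/15060) = 15060/27299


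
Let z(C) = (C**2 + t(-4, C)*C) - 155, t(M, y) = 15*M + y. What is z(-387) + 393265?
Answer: 715868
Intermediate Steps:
t(M, y) = y + 15*M
z(C) = -155 + C**2 + C*(-60 + C) (z(C) = (C**2 + (C + 15*(-4))*C) - 155 = (C**2 + (C - 60)*C) - 155 = (C**2 + (-60 + C)*C) - 155 = (C**2 + C*(-60 + C)) - 155 = -155 + C**2 + C*(-60 + C))
z(-387) + 393265 = (-155 + (-387)**2 - 387*(-60 - 387)) + 393265 = (-155 + 149769 - 387*(-447)) + 393265 = (-155 + 149769 + 172989) + 393265 = 322603 + 393265 = 715868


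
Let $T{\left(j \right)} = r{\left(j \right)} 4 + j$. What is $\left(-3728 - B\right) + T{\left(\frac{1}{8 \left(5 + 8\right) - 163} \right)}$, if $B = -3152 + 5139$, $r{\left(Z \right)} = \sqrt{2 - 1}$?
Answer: $- \frac{336950}{59} \approx -5711.0$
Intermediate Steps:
$r{\left(Z \right)} = 1$ ($r{\left(Z \right)} = \sqrt{1} = 1$)
$B = 1987$
$T{\left(j \right)} = 4 + j$ ($T{\left(j \right)} = 1 \cdot 4 + j = 4 + j$)
$\left(-3728 - B\right) + T{\left(\frac{1}{8 \left(5 + 8\right) - 163} \right)} = \left(-3728 - 1987\right) + \left(4 + \frac{1}{8 \left(5 + 8\right) - 163}\right) = \left(-3728 - 1987\right) + \left(4 + \frac{1}{8 \cdot 13 - 163}\right) = -5715 + \left(4 + \frac{1}{104 - 163}\right) = -5715 + \left(4 + \frac{1}{-59}\right) = -5715 + \left(4 - \frac{1}{59}\right) = -5715 + \frac{235}{59} = - \frac{336950}{59}$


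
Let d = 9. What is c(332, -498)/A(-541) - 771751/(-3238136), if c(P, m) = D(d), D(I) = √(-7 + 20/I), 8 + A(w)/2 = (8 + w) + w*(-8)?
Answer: 771751/3238136 + I*√43/22722 ≈ 0.23833 + 0.00028859*I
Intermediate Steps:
A(w) = -14*w (A(w) = -16 + 2*((8 + w) + w*(-8)) = -16 + 2*((8 + w) - 8*w) = -16 + 2*(8 - 7*w) = -16 + (16 - 14*w) = -14*w)
c(P, m) = I*√43/3 (c(P, m) = √(-7 + 20/9) = √(-43/9) = I*√43/3)
c(332, -498)/A(-541) - 771751/(-3238136) = (I*√43/3)/((-14*(-541))) - 771751/(-3238136) = (I*√43/3)/7574 - 771751*(-1/3238136) = (I*√43/3)*(1/7574) + 771751/3238136 = I*√43/22722 + 771751/3238136 = 771751/3238136 + I*√43/22722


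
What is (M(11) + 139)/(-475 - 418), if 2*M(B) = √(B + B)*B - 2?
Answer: -138/893 - 11*√22/1786 ≈ -0.18342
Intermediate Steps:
M(B) = -1 + √2*B^(3/2)/2 (M(B) = (√(B + B)*B - 2)/2 = (√(2*B)*B - 2)/2 = ((√2*√B)*B - 2)/2 = (√2*B^(3/2) - 2)/2 = (-2 + √2*B^(3/2))/2 = -1 + √2*B^(3/2)/2)
(M(11) + 139)/(-475 - 418) = ((-1 + √2*11^(3/2)/2) + 139)/(-475 - 418) = ((-1 + √2*(11*√11)/2) + 139)/(-893) = ((-1 + 11*√22/2) + 139)*(-1/893) = (138 + 11*√22/2)*(-1/893) = -138/893 - 11*√22/1786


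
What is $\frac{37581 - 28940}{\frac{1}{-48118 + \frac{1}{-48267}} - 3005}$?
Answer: $- \frac{20068821931987}{6979147126802} \approx -2.8755$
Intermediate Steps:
$\frac{37581 - 28940}{\frac{1}{-48118 + \frac{1}{-48267}} - 3005} = \frac{8641}{\frac{1}{-48118 - \frac{1}{48267}} - 3005} = \frac{8641}{\frac{1}{- \frac{2322511507}{48267}} - 3005} = \frac{8641}{- \frac{48267}{2322511507} - 3005} = \frac{8641}{- \frac{6979147126802}{2322511507}} = 8641 \left(- \frac{2322511507}{6979147126802}\right) = - \frac{20068821931987}{6979147126802}$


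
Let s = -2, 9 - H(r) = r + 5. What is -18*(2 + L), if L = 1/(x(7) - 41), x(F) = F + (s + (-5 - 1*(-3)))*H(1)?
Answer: -819/23 ≈ -35.609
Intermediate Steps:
H(r) = 4 - r (H(r) = 9 - (r + 5) = 9 - (5 + r) = 9 + (-5 - r) = 4 - r)
x(F) = -12 + F (x(F) = F + (-2 + (-5 - 1*(-3)))*(4 - 1*1) = F + (-2 + (-5 + 3))*(4 - 1) = F + (-2 - 2)*3 = F - 4*3 = F - 12 = -12 + F)
L = -1/46 (L = 1/((-12 + 7) - 41) = 1/(-5 - 41) = 1/(-46) = -1/46 ≈ -0.021739)
-18*(2 + L) = -18*(2 - 1/46) = -18*91/46 = -819/23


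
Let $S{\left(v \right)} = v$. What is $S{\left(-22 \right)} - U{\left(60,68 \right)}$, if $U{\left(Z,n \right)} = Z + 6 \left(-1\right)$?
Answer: $-76$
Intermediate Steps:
$U{\left(Z,n \right)} = -6 + Z$ ($U{\left(Z,n \right)} = Z - 6 = -6 + Z$)
$S{\left(-22 \right)} - U{\left(60,68 \right)} = -22 - \left(-6 + 60\right) = -22 - 54 = -76$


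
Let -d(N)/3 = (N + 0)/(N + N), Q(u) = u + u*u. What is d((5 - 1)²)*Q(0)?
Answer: 0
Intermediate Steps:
Q(u) = u + u²
d(N) = -3/2 (d(N) = -3*(N + 0)/(N + N) = -3*N/(2*N) = -3*N*1/(2*N) = -3*½ = -3/2)
d((5 - 1)²)*Q(0) = -0*(1 + 0) = -0 = -3/2*0 = 0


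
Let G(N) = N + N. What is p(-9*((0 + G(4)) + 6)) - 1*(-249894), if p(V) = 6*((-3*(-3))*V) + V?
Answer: 242964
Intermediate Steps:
G(N) = 2*N
p(V) = 55*V (p(V) = 6*(9*V) + V = 54*V + V = 55*V)
p(-9*((0 + G(4)) + 6)) - 1*(-249894) = 55*(-9*((0 + 2*4) + 6)) - 1*(-249894) = 55*(-9*((0 + 8) + 6)) + 249894 = 55*(-9*(8 + 6)) + 249894 = 55*(-9*14) + 249894 = 55*(-126) + 249894 = -6930 + 249894 = 242964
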